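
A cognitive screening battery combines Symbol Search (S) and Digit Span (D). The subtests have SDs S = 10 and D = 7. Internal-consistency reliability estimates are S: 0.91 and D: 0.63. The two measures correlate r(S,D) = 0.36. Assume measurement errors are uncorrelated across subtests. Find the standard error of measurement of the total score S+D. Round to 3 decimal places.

Var(total) = 149 + 50.4 = 199.4.
True-score variance = 121.87 + 50.4 = 172.27, so reliability = 0.8639.
Error variance = 199.4 − 172.27 = 27.13; SEM = √27.13 = 5.209.

5.209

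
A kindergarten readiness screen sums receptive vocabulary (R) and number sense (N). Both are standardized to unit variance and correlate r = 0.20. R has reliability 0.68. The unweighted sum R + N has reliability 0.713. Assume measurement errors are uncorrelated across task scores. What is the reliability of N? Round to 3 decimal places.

0.631

Var(R+N) = 2 + 2·0.20 = 2.400.
True-score variance = ρ_R + ρ_N + 2·0.20, so 0.713 = (0.68 + ρ_N + 0.40) / 2.400.
ρ_N = 0.713·2.400 − 0.68 − 0.40 = 0.631.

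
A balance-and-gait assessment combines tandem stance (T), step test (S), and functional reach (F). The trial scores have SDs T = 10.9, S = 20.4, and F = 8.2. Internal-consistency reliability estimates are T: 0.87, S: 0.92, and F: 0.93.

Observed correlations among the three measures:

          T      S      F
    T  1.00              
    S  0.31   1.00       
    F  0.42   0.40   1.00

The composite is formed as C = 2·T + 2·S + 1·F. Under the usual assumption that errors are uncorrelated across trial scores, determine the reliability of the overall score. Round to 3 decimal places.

0.937

Var(C) = 2²·10.9² + 2²·20.4² + 8.2² + 2·[4·10.9·20.4·0.31 + 2·10.9·8.2·0.42 + 2·20.4·8.2·0.40] = 2207.12 + 969.259 = 3176.38.
Because errors are independent across components, Cov(Tᵢ,Tⱼ) = Cov(Xᵢ,Xⱼ); the off-diagonal part of the true-score variance is the same as above.
True-score variance = [2²·10.9²·0.87 + 2²·20.4²·0.92 + 8.2²·0.93] + 969.259 = 2007.46 + 969.259 = 2976.72.
Reliability = 2976.72 / 3176.38 = 0.937.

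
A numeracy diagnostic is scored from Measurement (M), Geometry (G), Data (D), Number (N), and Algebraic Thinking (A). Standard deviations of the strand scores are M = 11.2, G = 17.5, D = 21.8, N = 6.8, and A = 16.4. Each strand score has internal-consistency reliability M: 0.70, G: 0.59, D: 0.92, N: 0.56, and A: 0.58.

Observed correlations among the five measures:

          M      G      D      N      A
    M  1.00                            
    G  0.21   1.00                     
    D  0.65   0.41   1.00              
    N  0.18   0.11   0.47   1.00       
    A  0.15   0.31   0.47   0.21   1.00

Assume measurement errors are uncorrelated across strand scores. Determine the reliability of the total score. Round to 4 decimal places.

0.8781

Var(M+G+D+N+A) = 11.2² + 17.5² + 21.8² + 6.8² + 16.4² + 2·[11.2·17.5·0.21 + 11.2·21.8·0.65 + 11.2·6.8·0.18 + 11.2·16.4·0.15 + 17.5·21.8·0.41 + 17.5·6.8·0.11 + 17.5·16.4·0.31 + 21.8·6.8·0.47 + 21.8·16.4·0.47 + 6.8·16.4·0.21] = 1222.13 + 1521.45 = 2743.58.
Under uncorrelated errors the observed covariances equal the true-score covariances, so only the own-variance terms attenuate.
True-score variance = [11.2²·0.70 + 17.5²·0.59 + 21.8²·0.92 + 6.8²·0.56 + 16.4²·0.58] + 1521.45 = 887.607 + 1521.45 = 2409.06.
Reliability = 2409.06 / 2743.58 = 0.8781.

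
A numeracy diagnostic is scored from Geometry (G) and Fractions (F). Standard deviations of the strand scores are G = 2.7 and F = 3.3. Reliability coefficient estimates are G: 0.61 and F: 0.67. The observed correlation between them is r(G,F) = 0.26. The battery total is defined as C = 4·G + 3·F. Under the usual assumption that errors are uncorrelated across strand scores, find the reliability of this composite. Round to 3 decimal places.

Var(C) = 4²·2.7² + 3²·3.3² + 2·[12·2.7·3.3·0.26] = 214.65 + 55.5984 = 270.248.
Because errors are independent across components, Cov(Tᵢ,Tⱼ) = Cov(Xᵢ,Xⱼ); the off-diagonal part of the true-score variance is the same as above.
True-score variance = [4²·2.7²·0.61 + 3²·3.3²·0.67] + 55.5984 = 136.817 + 55.5984 = 192.416.
Reliability = 192.416 / 270.248 = 0.712.

0.712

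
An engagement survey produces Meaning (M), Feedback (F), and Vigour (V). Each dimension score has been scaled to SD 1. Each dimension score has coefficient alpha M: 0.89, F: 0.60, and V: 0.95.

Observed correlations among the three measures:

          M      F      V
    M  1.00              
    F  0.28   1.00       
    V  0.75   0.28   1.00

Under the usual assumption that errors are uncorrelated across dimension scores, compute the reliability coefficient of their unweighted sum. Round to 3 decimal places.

0.900

Var(M+F+V) = 3 + 2·[0.28 + 0.75 + 0.28] = 3 + 2.62 = 5.62.
Under uncorrelated errors the observed covariances equal the true-score covariances, so only the own-variance terms attenuate.
True-score variance = [0.89 + 0.60 + 0.95] + 2.62 = 2.44 + 2.62 = 5.06.
Reliability = 5.06 / 5.62 = 0.900.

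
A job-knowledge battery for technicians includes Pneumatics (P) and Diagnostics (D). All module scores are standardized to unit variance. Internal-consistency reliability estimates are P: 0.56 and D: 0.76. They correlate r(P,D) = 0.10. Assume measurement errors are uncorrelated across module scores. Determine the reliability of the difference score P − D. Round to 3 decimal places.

0.622

Var(P−D) = 1 + 1 − 2·0.10 = 2 − 0.2 = 1.8.
Under uncorrelated errors the observed covariances equal the true-score covariances, so only the own-variance terms attenuate.
True-score variance = [0.56 + 0.76] − 0.2 = 1.32 − 0.2 = 1.12.
Reliability = 1.12 / 1.8 = 0.622.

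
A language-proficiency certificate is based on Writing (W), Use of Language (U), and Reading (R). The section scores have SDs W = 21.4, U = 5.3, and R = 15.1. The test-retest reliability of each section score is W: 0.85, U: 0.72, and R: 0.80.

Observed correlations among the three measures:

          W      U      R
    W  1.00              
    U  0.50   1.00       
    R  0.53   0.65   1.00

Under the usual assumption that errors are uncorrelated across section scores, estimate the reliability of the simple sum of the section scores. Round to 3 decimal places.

Var(W+U+R) = 21.4² + 5.3² + 15.1² + 2·[21.4·5.3·0.50 + 21.4·15.1·0.53 + 5.3·15.1·0.65] = 714.06 + 559.987 = 1274.05.
Under uncorrelated errors the observed covariances equal the true-score covariances, so only the own-variance terms attenuate.
True-score variance = [21.4²·0.85 + 5.3²·0.72 + 15.1²·0.80] + 559.987 = 591.899 + 559.987 = 1151.89.
Reliability = 1151.89 / 1274.05 = 0.904.

0.904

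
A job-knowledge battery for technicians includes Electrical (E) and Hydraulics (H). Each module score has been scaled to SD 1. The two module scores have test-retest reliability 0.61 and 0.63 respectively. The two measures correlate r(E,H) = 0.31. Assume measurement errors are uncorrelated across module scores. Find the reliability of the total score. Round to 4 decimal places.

Var(E+H) = 2 + 2·[0.31] = 2 + 0.62 = 2.62.
With uncorrelated errors the cross-covariances are all true-score covariance, so they carry over unchanged; only the diagonal terms shrink to ρᵢσᵢ².
True-score variance = [0.61 + 0.63] + 0.62 = 1.24 + 0.62 = 1.86.
Reliability = 1.86 / 2.62 = 0.7099.

0.7099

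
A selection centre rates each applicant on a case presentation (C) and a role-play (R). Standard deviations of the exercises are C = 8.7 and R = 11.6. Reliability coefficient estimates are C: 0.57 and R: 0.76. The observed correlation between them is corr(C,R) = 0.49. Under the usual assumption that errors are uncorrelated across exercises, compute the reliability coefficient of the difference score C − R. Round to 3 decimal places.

0.418

Var(C−R) = 8.7² + 11.6² − 2·8.7·11.6·0.49 = 210.25 − 98.9016 = 111.348.
Under uncorrelated errors the observed covariances equal the true-score covariances, so only the own-variance terms attenuate.
True-score variance = [8.7²·0.57 + 11.6²·0.76] − 98.9016 = 145.409 − 98.9016 = 46.5073.
Reliability = 46.5073 / 111.348 = 0.418.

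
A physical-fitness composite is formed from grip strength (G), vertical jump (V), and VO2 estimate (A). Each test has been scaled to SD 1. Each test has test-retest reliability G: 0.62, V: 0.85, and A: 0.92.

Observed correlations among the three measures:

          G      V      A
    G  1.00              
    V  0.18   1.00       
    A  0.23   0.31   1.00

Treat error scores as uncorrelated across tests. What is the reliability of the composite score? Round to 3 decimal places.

0.863

Var(G+V+A) = 3 + 2·[0.18 + 0.23 + 0.31] = 3 + 1.44 = 4.44.
With uncorrelated errors the cross-covariances are all true-score covariance, so they carry over unchanged; only the diagonal terms shrink to ρᵢσᵢ².
True-score variance = [0.62 + 0.85 + 0.92] + 1.44 = 2.39 + 1.44 = 3.83.
Reliability = 3.83 / 4.44 = 0.863.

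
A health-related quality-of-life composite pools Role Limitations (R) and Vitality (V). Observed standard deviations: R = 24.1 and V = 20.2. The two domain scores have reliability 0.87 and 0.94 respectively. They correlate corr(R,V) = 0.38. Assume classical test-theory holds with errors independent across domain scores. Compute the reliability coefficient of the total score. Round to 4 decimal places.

Var(R+V) = 24.1² + 20.2² + 2·[24.1·20.2·0.38] = 988.85 + 369.983 = 1358.83.
With uncorrelated errors the cross-covariances are all true-score covariance, so they carry over unchanged; only the diagonal terms shrink to ρᵢσᵢ².
True-score variance = [24.1²·0.87 + 20.2²·0.94] + 369.983 = 888.862 + 369.983 = 1258.85.
Reliability = 1258.85 / 1358.83 = 0.9264.

0.9264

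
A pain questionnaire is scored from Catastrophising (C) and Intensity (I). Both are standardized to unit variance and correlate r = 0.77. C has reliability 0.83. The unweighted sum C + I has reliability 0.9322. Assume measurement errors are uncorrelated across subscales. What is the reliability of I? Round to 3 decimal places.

0.930

Var(C+I) = 2 + 2·0.77 = 3.540.
True-score variance = ρ_C + ρ_I + 2·0.77, so 0.9322 = (0.83 + ρ_I + 1.54) / 3.540.
ρ_I = 0.9322·3.540 − 0.83 − 1.54 = 0.930.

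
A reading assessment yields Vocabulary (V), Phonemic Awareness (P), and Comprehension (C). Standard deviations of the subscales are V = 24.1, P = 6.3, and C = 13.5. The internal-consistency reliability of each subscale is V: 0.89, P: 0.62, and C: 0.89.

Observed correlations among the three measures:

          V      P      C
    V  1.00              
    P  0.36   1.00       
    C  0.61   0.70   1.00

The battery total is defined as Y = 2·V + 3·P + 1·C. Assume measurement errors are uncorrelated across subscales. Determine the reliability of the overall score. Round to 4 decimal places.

Var(Y) = 2²·24.1² + 3²·6.3² + 13.5² + 2·[6·24.1·6.3·0.36 + 2·24.1·13.5·0.61 + 3·6.3·13.5·0.70] = 2862.7 + 1806.97 = 4669.67.
Because errors are independent across components, Cov(Tᵢ,Tⱼ) = Cov(Xᵢ,Xⱼ); the off-diagonal part of the true-score variance is the same as above.
True-score variance = [2²·24.1²·0.89 + 3²·6.3²·0.62 + 13.5²·0.89] + 1806.97 = 2451.36 + 1806.97 = 4258.33.
Reliability = 4258.33 / 4669.67 = 0.9119.

0.9119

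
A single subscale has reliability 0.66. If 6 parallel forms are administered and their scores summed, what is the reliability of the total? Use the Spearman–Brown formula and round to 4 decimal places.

ρ_k = kρ / (1 + (k−1)ρ) = 6·0.66 / (1 + 5·0.66) = 3.960 / 4.300 = 0.9209.

0.9209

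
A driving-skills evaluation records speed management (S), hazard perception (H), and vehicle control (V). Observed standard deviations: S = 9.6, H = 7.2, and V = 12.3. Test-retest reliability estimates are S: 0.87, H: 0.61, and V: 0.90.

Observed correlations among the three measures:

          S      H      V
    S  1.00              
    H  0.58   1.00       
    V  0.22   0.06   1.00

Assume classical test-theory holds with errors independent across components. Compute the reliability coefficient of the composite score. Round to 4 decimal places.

Var(S+H+V) = 9.6² + 7.2² + 12.3² + 2·[9.6·7.2·0.58 + 9.6·12.3·0.22 + 7.2·12.3·0.06] = 295.29 + 142.762 = 438.052.
With uncorrelated errors the cross-covariances are all true-score covariance, so they carry over unchanged; only the diagonal terms shrink to ρᵢσᵢ².
True-score variance = [9.6²·0.87 + 7.2²·0.61 + 12.3²·0.90] + 142.762 = 247.963 + 142.762 = 390.724.
Reliability = 390.724 / 438.052 = 0.8920.

0.8920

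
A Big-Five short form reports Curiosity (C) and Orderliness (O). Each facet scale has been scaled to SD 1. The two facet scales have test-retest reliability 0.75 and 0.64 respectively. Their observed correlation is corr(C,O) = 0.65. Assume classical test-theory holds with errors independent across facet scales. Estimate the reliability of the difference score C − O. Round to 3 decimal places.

Var(C−O) = 1 + 1 − 2·0.65 = 2 − 1.3 = 0.7.
Under uncorrelated errors the observed covariances equal the true-score covariances, so only the own-variance terms attenuate.
True-score variance = [0.75 + 0.64] − 1.3 = 1.39 − 1.3 = 0.09.
Reliability = 0.09 / 0.7 = 0.129.

0.129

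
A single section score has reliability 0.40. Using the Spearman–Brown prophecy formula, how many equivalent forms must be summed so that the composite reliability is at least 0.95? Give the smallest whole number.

k ≥ ρ*(1−ρ₁)/(ρ₁(1−ρ*)) = 0.95·0.60 / (0.40·0.05) = 28.500.
Smallest integer k = 29.

29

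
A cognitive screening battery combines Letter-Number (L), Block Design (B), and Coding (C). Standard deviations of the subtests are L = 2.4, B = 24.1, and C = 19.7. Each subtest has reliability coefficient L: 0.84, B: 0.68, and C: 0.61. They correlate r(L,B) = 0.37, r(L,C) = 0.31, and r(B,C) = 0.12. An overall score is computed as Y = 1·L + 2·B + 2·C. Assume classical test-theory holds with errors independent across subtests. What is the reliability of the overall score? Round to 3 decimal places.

Var(Y) = 2.4² + 2²·24.1² + 2²·19.7² + 2·[2·2.4·24.1·0.37 + 2·2.4·19.7·0.31 + 4·24.1·19.7·0.12] = 3881.36 + 600.01 = 4481.37.
With uncorrelated errors the cross-covariances are all true-score covariance, so they carry over unchanged; only the diagonal terms shrink to ρᵢσᵢ².
True-score variance = [2.4²·0.84 + 2²·24.1²·0.68 + 2²·19.7²·0.61] + 600.01 = 2531.58 + 600.01 = 3131.59.
Reliability = 3131.59 / 4481.37 = 0.699.

0.699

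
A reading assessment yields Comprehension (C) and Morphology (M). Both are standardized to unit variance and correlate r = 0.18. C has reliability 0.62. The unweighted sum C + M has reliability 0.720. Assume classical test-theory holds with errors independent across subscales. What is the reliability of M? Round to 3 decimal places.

Var(C+M) = 2 + 2·0.18 = 2.360.
True-score variance = ρ_C + ρ_M + 2·0.18, so 0.720 = (0.62 + ρ_M + 0.36) / 2.360.
ρ_M = 0.720·2.360 − 0.62 − 0.36 = 0.719.

0.719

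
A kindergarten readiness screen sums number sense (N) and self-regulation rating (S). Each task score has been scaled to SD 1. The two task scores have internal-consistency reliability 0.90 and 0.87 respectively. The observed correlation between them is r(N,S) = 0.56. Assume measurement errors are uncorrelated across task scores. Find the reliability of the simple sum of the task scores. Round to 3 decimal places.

0.926

Var(N+S) = 2 + 2·[0.56] = 2 + 1.12 = 3.12.
Under uncorrelated errors the observed covariances equal the true-score covariances, so only the own-variance terms attenuate.
True-score variance = [0.90 + 0.87] + 1.12 = 1.77 + 1.12 = 2.89.
Reliability = 2.89 / 3.12 = 0.926.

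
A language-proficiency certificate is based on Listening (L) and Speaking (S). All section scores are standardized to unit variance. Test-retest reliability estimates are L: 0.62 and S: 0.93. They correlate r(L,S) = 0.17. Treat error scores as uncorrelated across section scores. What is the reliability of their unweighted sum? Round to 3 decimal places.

0.808

Var(L+S) = 2 + 2·[0.17] = 2 + 0.34 = 2.34.
Because errors are independent across components, Cov(Tᵢ,Tⱼ) = Cov(Xᵢ,Xⱼ); the off-diagonal part of the true-score variance is the same as above.
True-score variance = [0.62 + 0.93] + 0.34 = 1.55 + 0.34 = 1.89.
Reliability = 1.89 / 2.34 = 0.808.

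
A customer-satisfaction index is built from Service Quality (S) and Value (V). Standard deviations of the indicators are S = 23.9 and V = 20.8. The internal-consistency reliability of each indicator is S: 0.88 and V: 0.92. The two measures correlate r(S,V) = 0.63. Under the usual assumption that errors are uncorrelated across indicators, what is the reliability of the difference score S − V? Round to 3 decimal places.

0.727

Var(S−V) = 23.9² + 20.8² − 2·23.9·20.8·0.63 = 1003.85 − 626.371 = 377.479.
With uncorrelated errors the cross-covariances are all true-score covariance, so they carry over unchanged; only the diagonal terms shrink to ρᵢσᵢ².
True-score variance = [23.9²·0.88 + 20.8²·0.92] − 626.371 = 900.694 − 626.371 = 274.322.
Reliability = 274.322 / 377.479 = 0.727.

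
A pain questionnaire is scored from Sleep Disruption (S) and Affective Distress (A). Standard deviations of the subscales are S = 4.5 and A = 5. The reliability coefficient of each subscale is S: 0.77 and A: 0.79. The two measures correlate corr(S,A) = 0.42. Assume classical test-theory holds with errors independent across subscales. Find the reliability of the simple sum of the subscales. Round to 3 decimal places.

Var(S+A) = 4.5² + 5² + 2·[4.5·5·0.42] = 45.25 + 18.9 = 64.15.
Under uncorrelated errors the observed covariances equal the true-score covariances, so only the own-variance terms attenuate.
True-score variance = [4.5²·0.77 + 5²·0.79] + 18.9 = 35.3425 + 18.9 = 54.2425.
Reliability = 54.2425 / 64.15 = 0.846.

0.846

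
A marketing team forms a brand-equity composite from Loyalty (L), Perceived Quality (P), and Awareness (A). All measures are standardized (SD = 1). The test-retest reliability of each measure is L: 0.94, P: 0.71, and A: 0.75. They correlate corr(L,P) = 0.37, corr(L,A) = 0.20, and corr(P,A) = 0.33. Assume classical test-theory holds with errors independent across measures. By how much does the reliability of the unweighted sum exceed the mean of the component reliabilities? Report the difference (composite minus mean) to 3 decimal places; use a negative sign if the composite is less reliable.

0.075

Var(sum) = 3 + 1.8 = 4.8; true-score variance = 2.4 + 1.8 = 4.2; composite reliability = 0.8750.
Mean component reliability = 0.8000.
Difference = 0.8750 − 0.8000 = 0.075.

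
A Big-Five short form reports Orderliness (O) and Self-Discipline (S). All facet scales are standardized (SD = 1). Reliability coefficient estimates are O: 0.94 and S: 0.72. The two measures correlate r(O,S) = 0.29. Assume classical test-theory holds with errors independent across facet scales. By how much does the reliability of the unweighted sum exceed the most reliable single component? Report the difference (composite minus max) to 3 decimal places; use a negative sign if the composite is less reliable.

-0.072

Var(sum) = 2 + 0.58 = 2.58; true-score variance = 1.66 + 0.58 = 2.24; composite reliability = 0.8682.
Max component reliability = 0.9400.
Difference = 0.8682 − 0.9400 = -0.072.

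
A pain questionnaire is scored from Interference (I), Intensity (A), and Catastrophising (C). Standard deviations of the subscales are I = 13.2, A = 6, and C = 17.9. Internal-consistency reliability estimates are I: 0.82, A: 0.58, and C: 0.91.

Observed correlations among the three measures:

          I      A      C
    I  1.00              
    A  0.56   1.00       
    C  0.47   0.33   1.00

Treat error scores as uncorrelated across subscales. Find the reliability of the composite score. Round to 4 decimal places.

Var(I+A+C) = 13.2² + 6² + 17.9² + 2·[13.2·6·0.56 + 13.2·17.9·0.47 + 6·17.9·0.33] = 530.65 + 381.691 = 912.341.
Because errors are independent across components, Cov(Tᵢ,Tⱼ) = Cov(Xᵢ,Xⱼ); the off-diagonal part of the true-score variance is the same as above.
True-score variance = [13.2²·0.82 + 6²·0.58 + 17.9²·0.91] + 381.691 = 455.33 + 381.691 = 837.021.
Reliability = 837.021 / 912.341 = 0.9174.

0.9174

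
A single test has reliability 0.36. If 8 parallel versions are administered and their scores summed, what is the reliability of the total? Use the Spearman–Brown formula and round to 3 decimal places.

ρ_k = kρ / (1 + (k−1)ρ) = 8·0.36 / (1 + 7·0.36) = 2.880 / 3.520 = 0.818.

0.818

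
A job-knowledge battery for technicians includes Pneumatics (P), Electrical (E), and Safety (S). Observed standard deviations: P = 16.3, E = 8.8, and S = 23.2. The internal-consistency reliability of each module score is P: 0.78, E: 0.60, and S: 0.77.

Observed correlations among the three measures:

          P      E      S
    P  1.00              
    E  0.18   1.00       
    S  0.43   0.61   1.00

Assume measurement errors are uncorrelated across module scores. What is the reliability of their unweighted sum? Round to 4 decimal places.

0.8585

Var(P+E+S) = 16.3² + 8.8² + 23.2² + 2·[16.3·8.8·0.18 + 16.3·23.2·0.43 + 8.8·23.2·0.61] = 881.37 + 625.931 = 1507.3.
Because errors are independent across components, Cov(Tᵢ,Tⱼ) = Cov(Xᵢ,Xⱼ); the off-diagonal part of the true-score variance is the same as above.
True-score variance = [16.3²·0.78 + 8.8²·0.60 + 23.2²·0.77] + 625.931 = 668.147 + 625.931 = 1294.08.
Reliability = 1294.08 / 1507.3 = 0.8585.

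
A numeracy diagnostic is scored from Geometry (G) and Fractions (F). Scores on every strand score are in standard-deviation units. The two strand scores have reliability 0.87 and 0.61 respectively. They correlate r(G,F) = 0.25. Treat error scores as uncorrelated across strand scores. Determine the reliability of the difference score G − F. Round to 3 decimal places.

0.653

Var(G−F) = 1 + 1 − 2·0.25 = 2 − 0.5 = 1.5.
With uncorrelated errors the cross-covariances are all true-score covariance, so they carry over unchanged; only the diagonal terms shrink to ρᵢσᵢ².
True-score variance = [0.87 + 0.61] − 0.5 = 1.48 − 0.5 = 0.98.
Reliability = 0.98 / 1.5 = 0.653.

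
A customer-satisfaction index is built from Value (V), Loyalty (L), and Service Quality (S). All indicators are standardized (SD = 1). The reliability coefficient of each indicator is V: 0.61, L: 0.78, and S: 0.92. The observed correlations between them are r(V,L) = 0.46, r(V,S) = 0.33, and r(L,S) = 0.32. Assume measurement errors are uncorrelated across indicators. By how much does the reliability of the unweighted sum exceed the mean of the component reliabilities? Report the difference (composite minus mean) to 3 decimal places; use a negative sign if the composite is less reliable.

0.098

Var(sum) = 3 + 2.22 = 5.22; true-score variance = 2.31 + 2.22 = 4.53; composite reliability = 0.8678.
Mean component reliability = 0.7700.
Difference = 0.8678 − 0.7700 = 0.098.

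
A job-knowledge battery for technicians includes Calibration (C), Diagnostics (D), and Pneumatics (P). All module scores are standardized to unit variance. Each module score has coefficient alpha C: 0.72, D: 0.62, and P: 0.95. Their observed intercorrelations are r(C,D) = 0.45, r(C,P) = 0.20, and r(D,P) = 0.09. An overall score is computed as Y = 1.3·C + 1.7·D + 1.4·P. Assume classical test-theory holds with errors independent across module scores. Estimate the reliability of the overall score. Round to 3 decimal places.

0.828

Var(Y) = 1.3² + 1.7² + 1.4² + 2·[2.21·0.45 + 1.82·0.20 + 2.38·0.09] = 6.54 + 3.1454 = 9.6854.
Because errors are independent across components, Cov(Tᵢ,Tⱼ) = Cov(Xᵢ,Xⱼ); the off-diagonal part of the true-score variance is the same as above.
True-score variance = [1.3²·0.72 + 1.7²·0.62 + 1.4²·0.95] + 3.1454 = 4.8706 + 3.1454 = 8.016.
Reliability = 8.016 / 9.6854 = 0.828.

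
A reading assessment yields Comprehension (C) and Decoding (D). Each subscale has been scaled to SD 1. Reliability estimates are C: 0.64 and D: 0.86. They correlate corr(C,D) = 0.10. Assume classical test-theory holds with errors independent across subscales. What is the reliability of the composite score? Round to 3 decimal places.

Var(C+D) = 2 + 2·[0.10] = 2 + 0.2 = 2.2.
Under uncorrelated errors the observed covariances equal the true-score covariances, so only the own-variance terms attenuate.
True-score variance = [0.64 + 0.86] + 0.2 = 1.5 + 0.2 = 1.7.
Reliability = 1.7 / 2.2 = 0.773.

0.773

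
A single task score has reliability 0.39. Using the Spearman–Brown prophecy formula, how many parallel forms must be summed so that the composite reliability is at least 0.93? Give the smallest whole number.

k ≥ ρ*(1−ρ₁)/(ρ₁(1−ρ*)) = 0.93·0.61 / (0.39·0.07) = 20.780.
Smallest integer k = 21.

21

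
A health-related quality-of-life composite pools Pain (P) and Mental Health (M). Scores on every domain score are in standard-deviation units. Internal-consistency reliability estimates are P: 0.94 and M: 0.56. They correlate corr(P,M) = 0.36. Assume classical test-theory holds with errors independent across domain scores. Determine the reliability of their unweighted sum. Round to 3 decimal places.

0.816

Var(P+M) = 2 + 2·[0.36] = 2 + 0.72 = 2.72.
Under uncorrelated errors the observed covariances equal the true-score covariances, so only the own-variance terms attenuate.
True-score variance = [0.94 + 0.56] + 0.72 = 1.5 + 0.72 = 2.22.
Reliability = 2.22 / 2.72 = 0.816.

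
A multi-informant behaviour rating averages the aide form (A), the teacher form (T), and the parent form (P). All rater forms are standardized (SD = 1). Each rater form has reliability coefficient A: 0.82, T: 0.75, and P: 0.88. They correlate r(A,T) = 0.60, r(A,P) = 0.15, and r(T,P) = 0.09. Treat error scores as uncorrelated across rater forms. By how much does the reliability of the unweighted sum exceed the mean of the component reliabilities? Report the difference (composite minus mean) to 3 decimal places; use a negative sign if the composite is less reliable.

0.066

Var(sum) = 3 + 1.68 = 4.68; true-score variance = 2.45 + 1.68 = 4.13; composite reliability = 0.8825.
Mean component reliability = 0.8167.
Difference = 0.8825 − 0.8167 = 0.066.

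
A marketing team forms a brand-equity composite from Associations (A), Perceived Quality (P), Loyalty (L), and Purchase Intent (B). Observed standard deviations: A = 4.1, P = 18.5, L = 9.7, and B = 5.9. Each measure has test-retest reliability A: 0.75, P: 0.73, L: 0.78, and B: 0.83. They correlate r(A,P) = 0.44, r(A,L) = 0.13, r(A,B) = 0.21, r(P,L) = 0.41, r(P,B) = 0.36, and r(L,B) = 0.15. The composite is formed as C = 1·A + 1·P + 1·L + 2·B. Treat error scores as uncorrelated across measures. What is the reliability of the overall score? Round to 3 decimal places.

0.863

Var(C) = 4.1² + 18.5² + 9.7² + 2²·5.9² + 2·[4.1·18.5·0.44 + 4.1·9.7·0.13 + 2·4.1·5.9·0.21 + 18.5·9.7·0.41 + 2·18.5·5.9·0.36 + 2·9.7·5.9·0.15] = 592.39 + 436.071 = 1028.46.
With uncorrelated errors the cross-covariances are all true-score covariance, so they carry over unchanged; only the diagonal terms shrink to ρᵢσᵢ².
True-score variance = [4.1²·0.75 + 18.5²·0.73 + 9.7²·0.78 + 2²·5.9²·0.83] + 436.071 = 451.409 + 436.071 = 887.48.
Reliability = 887.48 / 1028.46 = 0.863.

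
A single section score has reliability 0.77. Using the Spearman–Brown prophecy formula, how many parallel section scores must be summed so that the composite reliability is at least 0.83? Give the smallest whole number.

k ≥ ρ*(1−ρ₁)/(ρ₁(1−ρ*)) = 0.83·0.23 / (0.77·0.17) = 1.458.
Smallest integer k = 2.

2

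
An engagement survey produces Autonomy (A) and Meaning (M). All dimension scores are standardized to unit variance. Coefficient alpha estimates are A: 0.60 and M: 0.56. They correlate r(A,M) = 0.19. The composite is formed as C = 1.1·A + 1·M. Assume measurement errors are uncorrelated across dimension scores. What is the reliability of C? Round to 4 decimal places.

Var(C) = 1.1² + 1 + 2·[1.1·0.19] = 2.21 + 0.418 = 2.628.
Because errors are independent across components, Cov(Tᵢ,Tⱼ) = Cov(Xᵢ,Xⱼ); the off-diagonal part of the true-score variance is the same as above.
True-score variance = [1.1²·0.60 + 0.56] + 0.418 = 1.286 + 0.418 = 1.704.
Reliability = 1.704 / 2.628 = 0.6484.

0.6484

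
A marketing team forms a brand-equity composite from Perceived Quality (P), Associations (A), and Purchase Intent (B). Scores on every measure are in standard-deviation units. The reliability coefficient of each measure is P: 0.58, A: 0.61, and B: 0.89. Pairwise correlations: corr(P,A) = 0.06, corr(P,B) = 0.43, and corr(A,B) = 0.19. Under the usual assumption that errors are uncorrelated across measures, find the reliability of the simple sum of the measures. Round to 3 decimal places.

0.789

Var(P+A+B) = 3 + 2·[0.06 + 0.43 + 0.19] = 3 + 1.36 = 4.36.
Under uncorrelated errors the observed covariances equal the true-score covariances, so only the own-variance terms attenuate.
True-score variance = [0.58 + 0.61 + 0.89] + 1.36 = 2.08 + 1.36 = 3.44.
Reliability = 3.44 / 4.36 = 0.789.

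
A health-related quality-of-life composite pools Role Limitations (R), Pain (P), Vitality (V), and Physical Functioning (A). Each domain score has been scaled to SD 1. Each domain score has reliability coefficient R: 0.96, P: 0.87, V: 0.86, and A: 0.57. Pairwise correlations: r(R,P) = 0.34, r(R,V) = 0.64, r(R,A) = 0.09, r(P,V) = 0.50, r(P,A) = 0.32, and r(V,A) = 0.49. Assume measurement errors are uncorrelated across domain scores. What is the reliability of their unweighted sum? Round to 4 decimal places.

0.9155

Var(R+P+V+A) = 4 + 2·[0.34 + 0.64 + 0.09 + 0.50 + 0.32 + 0.49] = 4 + 4.76 = 8.76.
Because errors are independent across components, Cov(Tᵢ,Tⱼ) = Cov(Xᵢ,Xⱼ); the off-diagonal part of the true-score variance is the same as above.
True-score variance = [0.96 + 0.87 + 0.86 + 0.57] + 4.76 = 3.26 + 4.76 = 8.02.
Reliability = 8.02 / 8.76 = 0.9155.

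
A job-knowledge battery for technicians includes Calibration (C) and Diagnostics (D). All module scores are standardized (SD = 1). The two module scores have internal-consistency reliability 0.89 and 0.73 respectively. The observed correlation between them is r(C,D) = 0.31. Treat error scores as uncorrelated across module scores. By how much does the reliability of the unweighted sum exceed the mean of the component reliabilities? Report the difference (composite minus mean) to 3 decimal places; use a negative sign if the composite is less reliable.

Var(sum) = 2 + 0.62 = 2.62; true-score variance = 1.62 + 0.62 = 2.24; composite reliability = 0.8550.
Mean component reliability = 0.8100.
Difference = 0.8550 − 0.8100 = 0.045.

0.045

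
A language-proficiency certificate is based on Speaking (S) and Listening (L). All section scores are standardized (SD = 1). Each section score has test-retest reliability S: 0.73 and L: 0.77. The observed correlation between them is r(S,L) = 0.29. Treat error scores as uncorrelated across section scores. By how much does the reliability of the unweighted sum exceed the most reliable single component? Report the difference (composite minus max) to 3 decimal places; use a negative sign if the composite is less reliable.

Var(sum) = 2 + 0.58 = 2.58; true-score variance = 1.5 + 0.58 = 2.08; composite reliability = 0.8062.
Max component reliability = 0.7700.
Difference = 0.8062 − 0.7700 = 0.036.

0.036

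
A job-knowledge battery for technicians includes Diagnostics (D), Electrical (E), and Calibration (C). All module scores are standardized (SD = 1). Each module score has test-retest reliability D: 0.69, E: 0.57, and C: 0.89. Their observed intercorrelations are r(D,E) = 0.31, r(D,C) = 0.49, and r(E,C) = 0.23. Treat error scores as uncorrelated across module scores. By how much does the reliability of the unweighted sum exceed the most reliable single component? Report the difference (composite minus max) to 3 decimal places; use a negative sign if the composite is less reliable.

-0.058

Var(sum) = 3 + 2.06 = 5.06; true-score variance = 2.15 + 2.06 = 4.21; composite reliability = 0.8320.
Max component reliability = 0.8900.
Difference = 0.8320 − 0.8900 = -0.058.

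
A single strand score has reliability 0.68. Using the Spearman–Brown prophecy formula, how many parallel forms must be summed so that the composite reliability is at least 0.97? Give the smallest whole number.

16

k ≥ ρ*(1−ρ₁)/(ρ₁(1−ρ*)) = 0.97·0.32 / (0.68·0.03) = 15.216.
Smallest integer k = 16.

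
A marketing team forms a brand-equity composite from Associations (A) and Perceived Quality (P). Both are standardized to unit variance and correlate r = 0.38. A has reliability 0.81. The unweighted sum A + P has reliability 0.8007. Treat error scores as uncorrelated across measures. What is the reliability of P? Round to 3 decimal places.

0.640

Var(A+P) = 2 + 2·0.38 = 2.760.
True-score variance = ρ_A + ρ_P + 2·0.38, so 0.8007 = (0.81 + ρ_P + 0.76) / 2.760.
ρ_P = 0.8007·2.760 − 0.81 − 0.76 = 0.640.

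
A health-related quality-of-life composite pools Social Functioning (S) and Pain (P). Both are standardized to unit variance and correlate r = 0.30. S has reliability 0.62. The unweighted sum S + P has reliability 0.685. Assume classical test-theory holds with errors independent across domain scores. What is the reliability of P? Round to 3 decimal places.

0.561

Var(S+P) = 2 + 2·0.30 = 2.600.
True-score variance = ρ_S + ρ_P + 2·0.30, so 0.685 = (0.62 + ρ_P + 0.60) / 2.600.
ρ_P = 0.685·2.600 − 0.62 − 0.60 = 0.561.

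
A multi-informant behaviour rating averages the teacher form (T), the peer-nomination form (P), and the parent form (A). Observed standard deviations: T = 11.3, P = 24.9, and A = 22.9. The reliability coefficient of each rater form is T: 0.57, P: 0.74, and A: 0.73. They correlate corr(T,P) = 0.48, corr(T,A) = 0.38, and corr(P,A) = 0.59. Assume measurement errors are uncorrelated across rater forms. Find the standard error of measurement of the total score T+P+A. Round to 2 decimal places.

Var(total) = 1272.11 + 1139.63 = 2411.74.
True-score variance = 914.41 + 1139.63 = 2054.04, so reliability = 0.8517.
Error variance = 2411.74 − 2054.04 = 357.7; SEM = √357.7 = 18.91.

18.91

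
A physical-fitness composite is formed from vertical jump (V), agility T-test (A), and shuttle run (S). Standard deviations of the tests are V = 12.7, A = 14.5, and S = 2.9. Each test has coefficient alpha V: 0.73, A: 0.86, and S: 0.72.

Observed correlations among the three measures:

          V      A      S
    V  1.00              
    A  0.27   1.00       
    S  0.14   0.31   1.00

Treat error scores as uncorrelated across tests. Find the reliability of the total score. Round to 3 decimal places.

Var(V+A+S) = 12.7² + 14.5² + 2.9² + 2·[12.7·14.5·0.27 + 12.7·2.9·0.14 + 14.5·2.9·0.31] = 379.95 + 135.824 = 515.774.
Under uncorrelated errors the observed covariances equal the true-score covariances, so only the own-variance terms attenuate.
True-score variance = [12.7²·0.73 + 14.5²·0.86 + 2.9²·0.72] + 135.824 = 304.612 + 135.824 = 440.436.
Reliability = 440.436 / 515.774 = 0.854.

0.854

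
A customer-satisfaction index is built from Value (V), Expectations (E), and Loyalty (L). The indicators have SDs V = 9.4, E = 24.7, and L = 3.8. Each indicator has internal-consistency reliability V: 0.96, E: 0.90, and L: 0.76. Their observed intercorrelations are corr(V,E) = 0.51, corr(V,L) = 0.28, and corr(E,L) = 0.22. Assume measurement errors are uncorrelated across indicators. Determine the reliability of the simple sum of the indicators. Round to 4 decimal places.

0.9327

Var(V+E+L) = 9.4² + 24.7² + 3.8² + 2·[9.4·24.7·0.51 + 9.4·3.8·0.28 + 24.7·3.8·0.22] = 712.89 + 298.125 = 1011.02.
Under uncorrelated errors the observed covariances equal the true-score covariances, so only the own-variance terms attenuate.
True-score variance = [9.4²·0.96 + 24.7²·0.90 + 3.8²·0.76] + 298.125 = 644.881 + 298.125 = 943.006.
Reliability = 943.006 / 1011.02 = 0.9327.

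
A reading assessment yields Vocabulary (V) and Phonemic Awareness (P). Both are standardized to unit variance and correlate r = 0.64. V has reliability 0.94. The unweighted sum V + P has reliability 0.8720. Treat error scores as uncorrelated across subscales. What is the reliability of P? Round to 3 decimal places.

0.640

Var(V+P) = 2 + 2·0.64 = 3.280.
True-score variance = ρ_V + ρ_P + 2·0.64, so 0.8720 = (0.94 + ρ_P + 1.28) / 3.280.
ρ_P = 0.8720·3.280 − 0.94 − 1.28 = 0.640.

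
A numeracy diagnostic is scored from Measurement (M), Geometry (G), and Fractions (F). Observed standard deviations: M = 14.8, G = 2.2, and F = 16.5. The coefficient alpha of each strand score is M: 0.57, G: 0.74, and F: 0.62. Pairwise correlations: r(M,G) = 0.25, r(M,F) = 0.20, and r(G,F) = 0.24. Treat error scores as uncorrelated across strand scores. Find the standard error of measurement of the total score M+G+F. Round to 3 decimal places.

14.103

Var(total) = 496.13 + 131.384 = 627.514.
True-score variance = 297.229 + 131.384 = 428.613, so reliability = 0.6830.
Error variance = 627.514 − 428.613 = 198.901; SEM = √198.901 = 14.103.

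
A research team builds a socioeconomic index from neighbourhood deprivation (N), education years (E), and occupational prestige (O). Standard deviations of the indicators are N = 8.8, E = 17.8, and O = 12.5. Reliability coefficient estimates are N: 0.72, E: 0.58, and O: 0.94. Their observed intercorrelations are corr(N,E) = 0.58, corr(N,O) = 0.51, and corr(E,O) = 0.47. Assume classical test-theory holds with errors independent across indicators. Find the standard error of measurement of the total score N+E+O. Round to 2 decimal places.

12.81

Var(total) = 550.53 + 503.052 = 1053.58.
True-score variance = 386.399 + 503.052 = 889.451, so reliability = 0.8442.
Error variance = 1053.58 − 889.451 = 164.131; SEM = √164.131 = 12.81.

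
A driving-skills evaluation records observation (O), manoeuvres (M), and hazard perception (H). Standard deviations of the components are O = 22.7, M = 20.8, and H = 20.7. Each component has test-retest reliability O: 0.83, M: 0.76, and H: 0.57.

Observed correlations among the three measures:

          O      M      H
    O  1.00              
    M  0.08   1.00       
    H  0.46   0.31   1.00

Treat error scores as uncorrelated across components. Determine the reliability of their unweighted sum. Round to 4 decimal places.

0.8254

Var(O+M+H) = 22.7² + 20.8² + 20.7² + 2·[22.7·20.8·0.08 + 22.7·20.7·0.46 + 20.8·20.7·0.31] = 1376.42 + 774.792 = 2151.21.
Because errors are independent across components, Cov(Tᵢ,Tⱼ) = Cov(Xᵢ,Xⱼ); the off-diagonal part of the true-score variance is the same as above.
True-score variance = [22.7²·0.83 + 20.8²·0.76 + 20.7²·0.57] + 774.792 = 1000.74 + 774.792 = 1775.53.
Reliability = 1775.53 / 2151.21 = 0.8254.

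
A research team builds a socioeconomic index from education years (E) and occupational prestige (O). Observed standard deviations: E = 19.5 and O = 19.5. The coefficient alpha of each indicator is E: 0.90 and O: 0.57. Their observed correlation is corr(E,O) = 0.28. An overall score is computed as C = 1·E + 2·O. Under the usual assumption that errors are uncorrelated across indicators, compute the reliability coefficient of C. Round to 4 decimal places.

Var(C) = 19.5² + 2²·19.5² + 2·[2·19.5·19.5·0.28] = 1901.25 + 425.88 = 2327.13.
With uncorrelated errors the cross-covariances are all true-score covariance, so they carry over unchanged; only the diagonal terms shrink to ρᵢσᵢ².
True-score variance = [19.5²·0.90 + 2²·19.5²·0.57] + 425.88 = 1209.19 + 425.88 = 1635.08.
Reliability = 1635.08 / 2327.13 = 0.7026.

0.7026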